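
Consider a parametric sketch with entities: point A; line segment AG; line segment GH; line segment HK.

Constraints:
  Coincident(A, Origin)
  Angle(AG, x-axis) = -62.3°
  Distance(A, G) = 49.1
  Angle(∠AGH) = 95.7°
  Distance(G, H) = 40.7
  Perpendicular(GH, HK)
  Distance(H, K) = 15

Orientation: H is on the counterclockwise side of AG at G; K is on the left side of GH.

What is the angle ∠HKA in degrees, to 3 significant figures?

127°

∠AGH = 95.7°, so GH runs at -62.3° + (180° − 95.7°) = 22.0° from the x-axis; with |GH| = 40.7, H = G + 40.7·(cos 22.0°, sin 22.0°) = (60.6, -28.2). The perpendicularity gives HK at right angles to GH; with |HK| = 15.0 on the left of GH, K = H + 15.0·(-0.375, 0.927) = (54.9, -14.3). Then cos ∠HKA = KH·KA / (|KH||KA|), giving 127°.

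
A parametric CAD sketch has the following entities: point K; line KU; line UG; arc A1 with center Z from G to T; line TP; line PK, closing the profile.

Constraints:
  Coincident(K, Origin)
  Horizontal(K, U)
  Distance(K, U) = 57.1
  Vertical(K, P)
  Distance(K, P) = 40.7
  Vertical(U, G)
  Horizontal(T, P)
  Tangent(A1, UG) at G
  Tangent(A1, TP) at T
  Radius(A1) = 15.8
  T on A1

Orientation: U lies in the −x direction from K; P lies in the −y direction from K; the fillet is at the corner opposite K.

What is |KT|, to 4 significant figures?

57.98

K is at the origin; KU is horizontal with |KU| = 57.1 and U on the −x side, so U = (-57.10, 0.000). K and P share the same x with |KP| = 40.7 and P on the −y side, so P = (0.000, -40.70). The virtual corner opposite K is at (-57.10, -40.70). Since A1 is tangent to UG there, ZG ⟂ UG and A1 meets TP tangentially, so ZT is at right angles to TP, with radius 15.8, so the center Z sits 15.8 in from both sides at Z = (-41.30, -24.90). That places the tangent points at G = (-57.10, -24.90) on UG and T = (-41.30, -40.70) on TP. Then |KT| = |T − K| = 57.98.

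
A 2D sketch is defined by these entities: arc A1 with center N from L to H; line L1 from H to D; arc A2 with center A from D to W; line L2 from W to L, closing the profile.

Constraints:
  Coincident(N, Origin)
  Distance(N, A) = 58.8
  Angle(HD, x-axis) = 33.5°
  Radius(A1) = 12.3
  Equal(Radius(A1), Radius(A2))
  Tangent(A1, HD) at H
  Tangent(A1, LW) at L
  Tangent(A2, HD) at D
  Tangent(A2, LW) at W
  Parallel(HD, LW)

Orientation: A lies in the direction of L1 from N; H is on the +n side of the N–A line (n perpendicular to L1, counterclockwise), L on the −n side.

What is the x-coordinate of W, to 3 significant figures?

55.8

The slot axis is L1's direction at 33.5°, so u = (cos 33.5°, sin 33.5°) = (0.834, 0.552) and n = (−sin 33.5°, cos 33.5°) = (-0.552, 0.834). N is at the origin and A lies 58.8 along u from N, so A = 58.8·u = (49.0, 32.5). Tangency of A1 to both parallel lines with radius 12.3 puts H and L at N ± 12.3·n: H = (-6.79, 10.3), L = (6.79, -10.3). Equal radii place D and W the same way about A: D = A + 12.3·n = (42.2, 42.7), W = A − 12.3·n = (55.8, 22.2). So W.x = 55.8.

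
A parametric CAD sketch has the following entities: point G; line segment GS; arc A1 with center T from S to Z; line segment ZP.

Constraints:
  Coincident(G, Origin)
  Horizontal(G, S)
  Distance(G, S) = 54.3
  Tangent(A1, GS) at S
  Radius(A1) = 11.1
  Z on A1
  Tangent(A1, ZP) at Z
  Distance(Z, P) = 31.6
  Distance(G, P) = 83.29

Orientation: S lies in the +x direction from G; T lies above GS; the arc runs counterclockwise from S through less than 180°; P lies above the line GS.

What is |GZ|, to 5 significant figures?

65.409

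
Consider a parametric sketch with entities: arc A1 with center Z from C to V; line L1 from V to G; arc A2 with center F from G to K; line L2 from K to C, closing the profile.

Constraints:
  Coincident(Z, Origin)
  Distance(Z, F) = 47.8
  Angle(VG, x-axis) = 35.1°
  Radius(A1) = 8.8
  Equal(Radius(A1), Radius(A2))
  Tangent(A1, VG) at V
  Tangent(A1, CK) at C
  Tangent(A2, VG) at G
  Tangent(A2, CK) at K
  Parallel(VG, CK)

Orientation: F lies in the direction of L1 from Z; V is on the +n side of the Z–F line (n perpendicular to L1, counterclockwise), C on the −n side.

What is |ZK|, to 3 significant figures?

48.6

Tangency of A1 to both parallel lines with radius 8.8 puts V and C at Z ± 8.8·n: V = (-5.06, 7.20), C = (5.06, -7.20). Equal radii place G and K the same way about F: G = F + 8.8·n = (34.0, 34.7), K = F − 8.8·n = (44.2, 20.3). Then |ZK| = |K − Z| = 48.6.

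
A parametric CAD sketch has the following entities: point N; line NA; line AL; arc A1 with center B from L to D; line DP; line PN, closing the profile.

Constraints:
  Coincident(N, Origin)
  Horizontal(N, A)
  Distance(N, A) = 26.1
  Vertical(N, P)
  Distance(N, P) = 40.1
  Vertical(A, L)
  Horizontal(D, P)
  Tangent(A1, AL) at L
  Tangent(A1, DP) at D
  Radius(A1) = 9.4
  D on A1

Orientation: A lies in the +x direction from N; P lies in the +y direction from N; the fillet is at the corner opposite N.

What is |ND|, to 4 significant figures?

43.44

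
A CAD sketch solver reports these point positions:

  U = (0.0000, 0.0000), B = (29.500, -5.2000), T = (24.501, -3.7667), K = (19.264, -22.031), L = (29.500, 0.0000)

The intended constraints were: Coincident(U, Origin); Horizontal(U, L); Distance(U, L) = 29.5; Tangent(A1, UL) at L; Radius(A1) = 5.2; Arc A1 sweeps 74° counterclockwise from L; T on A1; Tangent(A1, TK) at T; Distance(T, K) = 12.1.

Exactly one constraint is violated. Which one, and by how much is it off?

Distance(T, K) = 12.1 — off by 6.90.

U = (0.00, 0.00) ✓; U.y = 0.00, L.y = 0.00 ✓; |UL| = 29.50 ✓; ∠(BL, LU) = 90.00° ✓; |BL| = 5.200 ✓; bearing(B→T) − bearing(B→L) = 74.00° ✓; |BT| = 5.200 ✓; ∠(BT, TK) = 90.00° ✓; |TK| = 19.00 ✗.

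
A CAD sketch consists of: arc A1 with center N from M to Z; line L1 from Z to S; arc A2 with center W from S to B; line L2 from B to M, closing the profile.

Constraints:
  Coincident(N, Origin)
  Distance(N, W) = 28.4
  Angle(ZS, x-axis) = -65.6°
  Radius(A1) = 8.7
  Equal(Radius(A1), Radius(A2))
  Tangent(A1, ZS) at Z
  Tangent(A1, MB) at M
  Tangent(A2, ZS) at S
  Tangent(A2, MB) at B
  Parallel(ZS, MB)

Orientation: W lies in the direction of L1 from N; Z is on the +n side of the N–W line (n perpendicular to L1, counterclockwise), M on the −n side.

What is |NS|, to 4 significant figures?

29.70

The slot axis is L1's direction at -65.6°, so u = (cos -65.6°, sin -65.6°) = (0.4131, -0.9107) and n = (−sin -65.6°, cos -65.6°) = (0.9107, 0.4131). N is at the origin and W lies 28.4 along u from N, so W = 28.4·u = (11.73, -25.86). Tangency of A1 to both parallel lines with radius 8.7 puts Z and M at N ± 8.7·n: Z = (7.923, 3.594), M = (-7.923, -3.594). Equal radii place S and B the same way about W: S = W + 8.7·n = (19.66, -22.27), B = W − 8.7·n = (3.809, -29.46). Then |NS| = |S − N| = 29.70.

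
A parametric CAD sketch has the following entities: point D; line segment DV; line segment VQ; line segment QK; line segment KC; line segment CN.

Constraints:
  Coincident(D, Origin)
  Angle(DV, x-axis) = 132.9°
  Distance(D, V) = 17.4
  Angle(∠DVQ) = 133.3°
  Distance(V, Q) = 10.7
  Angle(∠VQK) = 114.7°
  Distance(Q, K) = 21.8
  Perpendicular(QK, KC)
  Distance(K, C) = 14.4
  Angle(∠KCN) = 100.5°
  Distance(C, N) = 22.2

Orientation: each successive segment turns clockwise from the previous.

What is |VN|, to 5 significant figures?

9.7907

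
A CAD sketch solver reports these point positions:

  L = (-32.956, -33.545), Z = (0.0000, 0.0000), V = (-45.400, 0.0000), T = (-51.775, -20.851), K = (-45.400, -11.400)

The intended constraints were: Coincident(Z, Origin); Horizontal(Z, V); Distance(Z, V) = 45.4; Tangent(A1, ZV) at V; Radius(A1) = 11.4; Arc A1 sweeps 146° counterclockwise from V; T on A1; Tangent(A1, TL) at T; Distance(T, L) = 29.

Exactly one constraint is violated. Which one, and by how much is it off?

Distance(T, L) = 29 — off by 6.30.

Z = (0.00, 0.00) ✓; Z.y = 0.00, V.y = 0.00 ✓; |ZV| = 45.40 ✓; ∠(KV, VZ) = 90.00° ✓; |KV| = 11.40 ✓; bearing(K→T) − bearing(K→V) = 146.0° ✓; |KT| = 11.40 ✓; ∠(KT, TL) = 90.00° ✓; |TL| = 22.70 ✗.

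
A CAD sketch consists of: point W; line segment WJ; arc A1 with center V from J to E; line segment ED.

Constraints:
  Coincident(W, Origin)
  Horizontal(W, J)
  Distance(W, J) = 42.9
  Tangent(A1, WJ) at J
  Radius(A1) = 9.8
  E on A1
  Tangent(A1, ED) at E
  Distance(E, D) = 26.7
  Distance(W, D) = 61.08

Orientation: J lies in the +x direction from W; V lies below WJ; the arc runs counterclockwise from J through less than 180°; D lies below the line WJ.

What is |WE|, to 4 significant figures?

37.49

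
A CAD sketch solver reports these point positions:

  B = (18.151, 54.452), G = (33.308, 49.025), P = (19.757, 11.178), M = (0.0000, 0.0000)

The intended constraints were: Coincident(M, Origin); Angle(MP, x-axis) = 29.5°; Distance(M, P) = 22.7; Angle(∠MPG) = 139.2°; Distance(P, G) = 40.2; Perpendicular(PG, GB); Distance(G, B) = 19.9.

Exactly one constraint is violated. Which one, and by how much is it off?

Distance(G, B) = 19.9 — off by 3.80.

M = (0.00, 0.00) ✓; MP at 29.50° ✓; |MP| = 22.70 ✓; ∠MPG = 139.2° ✓; |PG| = 40.20 ✓; ∠(PG, GB) = 90.00° ✓; |GB| = 16.10 ✗.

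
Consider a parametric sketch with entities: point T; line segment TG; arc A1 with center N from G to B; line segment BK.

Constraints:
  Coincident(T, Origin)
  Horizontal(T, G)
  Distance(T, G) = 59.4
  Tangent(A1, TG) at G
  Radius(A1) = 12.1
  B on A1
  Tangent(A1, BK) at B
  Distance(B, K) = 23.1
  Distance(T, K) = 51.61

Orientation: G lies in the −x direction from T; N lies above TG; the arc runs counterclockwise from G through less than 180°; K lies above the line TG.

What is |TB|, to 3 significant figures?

48.6

Checks: |NB| = 12.10 ✓; ∠(NB, BK) = 90.00° ✓; |BK| = 23.10 ✓; |TK| = 51.61 ✓.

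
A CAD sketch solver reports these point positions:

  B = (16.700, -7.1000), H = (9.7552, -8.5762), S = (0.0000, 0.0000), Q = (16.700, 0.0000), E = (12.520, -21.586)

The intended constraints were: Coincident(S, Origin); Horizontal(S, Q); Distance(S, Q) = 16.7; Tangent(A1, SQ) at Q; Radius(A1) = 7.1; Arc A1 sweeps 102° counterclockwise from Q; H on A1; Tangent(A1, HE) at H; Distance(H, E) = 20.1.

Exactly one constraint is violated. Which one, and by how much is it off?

Distance(H, E) = 20.1 — off by 6.80.

S = (0.00, 0.00) ✓; S.y = 0.00, Q.y = 0.00 ✓; |SQ| = 16.70 ✓; ∠(BQ, QS) = 90.00° ✓; |BQ| = 7.100 ✓; bearing(B→H) − bearing(B→Q) = 102.0° ✓; |BH| = 7.100 ✓; ∠(BH, HE) = 90.00° ✓; |HE| = 13.30 ✗.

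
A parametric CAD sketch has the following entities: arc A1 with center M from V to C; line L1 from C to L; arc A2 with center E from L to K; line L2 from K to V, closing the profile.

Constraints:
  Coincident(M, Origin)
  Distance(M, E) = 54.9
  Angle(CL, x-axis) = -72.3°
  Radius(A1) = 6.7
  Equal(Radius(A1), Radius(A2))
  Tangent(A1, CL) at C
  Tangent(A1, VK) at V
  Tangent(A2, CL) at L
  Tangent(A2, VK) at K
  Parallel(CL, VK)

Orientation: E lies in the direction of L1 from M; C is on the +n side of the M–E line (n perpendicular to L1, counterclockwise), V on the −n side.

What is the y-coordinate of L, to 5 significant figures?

-50.264

The slot axis is L1's direction at -72.3°, so u = (cos -72.3°, sin -72.3°) = (0.30403, -0.95266) and n = (−sin -72.3°, cos -72.3°) = (0.95266, 0.30403). M is at the origin and E lies 54.9 along u from M, so E = 54.9·u = (16.691, -52.301). Tangency of A1 to both parallel lines with radius 6.7 puts C and V at M ± 6.7·n: C = (6.3828, 2.0370), V = (-6.3828, -2.0370). Equal radii place L and K the same way about E: L = E + 6.7·n = (23.074, -50.264), K = E − 6.7·n = (10.309, -54.338). So L.y = -50.264.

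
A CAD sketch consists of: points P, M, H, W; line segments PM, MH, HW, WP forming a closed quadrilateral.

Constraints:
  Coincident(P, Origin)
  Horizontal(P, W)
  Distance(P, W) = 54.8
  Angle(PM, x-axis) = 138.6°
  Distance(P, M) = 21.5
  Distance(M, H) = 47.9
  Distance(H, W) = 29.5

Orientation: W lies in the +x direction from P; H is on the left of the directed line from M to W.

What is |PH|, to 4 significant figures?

36.48

Checks: P.y = 0.00, W.y = 0.00 ✓; |MH| = 47.90 ✓; |HW| = 29.50 ✓.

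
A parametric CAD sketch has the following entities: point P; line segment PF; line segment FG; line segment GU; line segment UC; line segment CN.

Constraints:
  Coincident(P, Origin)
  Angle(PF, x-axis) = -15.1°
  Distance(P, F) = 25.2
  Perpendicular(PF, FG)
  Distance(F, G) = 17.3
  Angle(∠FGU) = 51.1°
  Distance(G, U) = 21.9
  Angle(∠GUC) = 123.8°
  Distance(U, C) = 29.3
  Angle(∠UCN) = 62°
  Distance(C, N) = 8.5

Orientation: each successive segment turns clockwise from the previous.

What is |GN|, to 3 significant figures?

39.0

∠GUC = 123.8° gives UC at 69.8° from the x-axis; with |UC| = 29.3, C = (17.1, 21.9). ∠UCN = 62.0° gives CN at -48.2° from the x-axis; with |CN| = 8.5, N = (22.7, 15.6). Then |GN| = |N − G| = 39.0.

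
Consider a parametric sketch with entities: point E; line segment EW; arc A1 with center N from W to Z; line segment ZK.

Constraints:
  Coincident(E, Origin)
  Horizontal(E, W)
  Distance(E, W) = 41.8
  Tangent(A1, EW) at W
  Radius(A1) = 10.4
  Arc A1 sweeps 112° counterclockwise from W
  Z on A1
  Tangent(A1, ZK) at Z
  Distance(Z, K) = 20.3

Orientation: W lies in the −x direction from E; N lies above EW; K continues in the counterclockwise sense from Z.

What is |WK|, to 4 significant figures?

33.18

E is at the origin; E and W share the same y with |EW| = 41.8 and W on the −x side, so W = (-41.80, 0.000). Since A1 is tangent to EW there, NW ⟂ EW, so N = W + (0, 10.4) = (-41.80, 10.40). On A1, W sits at bearing -90° from N; a 112° counterclockwise sweep puts Z at bearing 22°, so Z = N + 10.4·(cos 22°, sin 22°) = (-32.16, 14.30). A1 meets ZK tangentially, so NZ is at right angles to ZK, so ZK runs along (−sin 22°, cos 22°); with |ZK| = 20.3, K = (-39.76, 33.12). Then |WK| = |K − W| = 33.18.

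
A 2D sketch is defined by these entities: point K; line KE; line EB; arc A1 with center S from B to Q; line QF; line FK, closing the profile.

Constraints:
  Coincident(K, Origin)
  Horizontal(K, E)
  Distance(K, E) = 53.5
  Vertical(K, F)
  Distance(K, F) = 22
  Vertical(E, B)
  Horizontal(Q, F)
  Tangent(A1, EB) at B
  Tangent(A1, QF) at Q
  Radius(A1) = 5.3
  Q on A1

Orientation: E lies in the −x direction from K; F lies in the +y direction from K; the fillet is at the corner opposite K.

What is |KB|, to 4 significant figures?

56.05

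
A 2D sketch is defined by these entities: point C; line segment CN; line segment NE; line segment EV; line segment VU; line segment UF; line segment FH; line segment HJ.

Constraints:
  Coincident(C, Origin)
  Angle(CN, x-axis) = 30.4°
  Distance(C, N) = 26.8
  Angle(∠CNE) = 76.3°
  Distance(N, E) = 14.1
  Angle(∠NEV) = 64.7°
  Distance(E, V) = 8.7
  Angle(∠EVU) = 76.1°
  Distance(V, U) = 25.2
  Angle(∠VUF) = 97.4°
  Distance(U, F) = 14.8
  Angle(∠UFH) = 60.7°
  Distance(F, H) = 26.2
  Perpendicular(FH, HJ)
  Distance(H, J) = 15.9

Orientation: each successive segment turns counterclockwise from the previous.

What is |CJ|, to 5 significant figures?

18.384

C is at the origin; CN runs at 30.4° with length 26.8, so N = (23.115, 13.562). ∠CNE = 76.3° gives NE at 134.10° from the x-axis; with |NE| = 14.1, E = (13.303, 23.687). ∠NEV = 64.7° gives EV at -110.60° from the x-axis; with |EV| = 8.7, V = (10.242, 15.544). ∠EVU = 76.1° gives VU at -6.7000° from the x-axis; with |VU| = 25.2, U = (35.270, 12.603). ∠VUF = 97.4° gives UF at 75.900° from the x-axis; with |UF| = 14.8, F = (38.875, 26.958). ∠UFH = 60.7° gives FH at -164.80° from the x-axis; with |FH| = 26.2, H = (13.592, 20.088). FH is perpendicular to HJ, so HJ runs at -74.800°; with |HJ| = 15.9, J = (17.761, 4.7445). Then |CJ| = |J − C| = 18.384.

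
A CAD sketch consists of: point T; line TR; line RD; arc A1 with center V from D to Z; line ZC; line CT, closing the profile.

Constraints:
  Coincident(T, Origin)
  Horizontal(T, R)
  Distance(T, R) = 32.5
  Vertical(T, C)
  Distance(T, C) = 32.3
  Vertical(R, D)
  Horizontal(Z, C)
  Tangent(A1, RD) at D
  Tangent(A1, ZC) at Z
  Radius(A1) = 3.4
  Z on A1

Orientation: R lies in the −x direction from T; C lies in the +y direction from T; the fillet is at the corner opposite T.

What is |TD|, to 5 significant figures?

43.491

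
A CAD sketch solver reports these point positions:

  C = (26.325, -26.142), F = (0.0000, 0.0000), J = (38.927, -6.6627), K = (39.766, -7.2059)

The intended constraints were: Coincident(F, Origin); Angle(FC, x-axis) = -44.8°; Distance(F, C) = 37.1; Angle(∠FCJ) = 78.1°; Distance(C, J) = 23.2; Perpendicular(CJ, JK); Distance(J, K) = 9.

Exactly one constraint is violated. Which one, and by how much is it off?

Distance(J, K) = 9 — off by 8.00.

F = (0.00, 0.00) ✓; FC at -44.80° ✓; |FC| = 37.10 ✓; ∠FCJ = 78.10° ✓; |CJ| = 23.20 ✓; ∠(CJ, JK) = 90.02° ✓; |JK| = 0.9995 ✗.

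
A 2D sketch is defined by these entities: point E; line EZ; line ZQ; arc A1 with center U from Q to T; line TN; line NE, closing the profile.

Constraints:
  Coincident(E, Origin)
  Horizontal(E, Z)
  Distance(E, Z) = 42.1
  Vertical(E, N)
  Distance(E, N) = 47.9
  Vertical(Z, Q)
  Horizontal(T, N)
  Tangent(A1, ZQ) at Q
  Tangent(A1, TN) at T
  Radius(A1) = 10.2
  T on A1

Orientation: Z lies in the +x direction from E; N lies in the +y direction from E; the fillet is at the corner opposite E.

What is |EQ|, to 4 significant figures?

56.51

E is at the origin; EZ is horizontal with |EZ| = 42.1 and Z on the +x side, so Z = (42.10, 0.000). EN is vertical with |EN| = 47.9 and N on the +y side, so N = (0.000, 47.90). The virtual corner opposite E is at (42.10, 47.90). A1 meets ZQ tangentially, so UQ is at right angles to ZQ and the tangent condition forces UT to be normal to TN, with radius 10.2, so the center U sits 10.2 in from both sides at U = (31.90, 37.70). That places the tangent points at Q = (42.10, 37.70) on ZQ and T = (31.90, 47.90) on TN. Then |EQ| = |Q − E| = 56.51.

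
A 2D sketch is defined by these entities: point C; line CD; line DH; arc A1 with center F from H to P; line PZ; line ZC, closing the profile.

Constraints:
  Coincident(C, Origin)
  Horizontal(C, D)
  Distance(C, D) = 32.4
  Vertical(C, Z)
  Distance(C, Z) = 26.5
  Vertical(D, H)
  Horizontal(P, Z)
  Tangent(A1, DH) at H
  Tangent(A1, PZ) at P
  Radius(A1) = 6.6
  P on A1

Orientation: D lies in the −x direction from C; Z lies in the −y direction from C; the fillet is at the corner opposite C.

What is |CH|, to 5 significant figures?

38.023

C is at the origin; CD is horizontal with |CD| = 32.4 and D on the −x side, so D = (-32.400, 0.0000). CZ is vertical with |CZ| = 26.5 and Z on the −y side, so Z = (0.0000, -26.500). The virtual corner opposite C is at (-32.400, -26.500). Tangency of A1 to DH means the radius FH is perpendicular to DH and the tangent condition forces FP to be normal to PZ, with radius 6.6, so the center F sits 6.6 in from both sides at F = (-25.800, -19.900). That places the tangent points at H = (-32.400, -19.900) on DH and P = (-25.800, -26.500) on PZ. Then |CH| = |H − C| = 38.023.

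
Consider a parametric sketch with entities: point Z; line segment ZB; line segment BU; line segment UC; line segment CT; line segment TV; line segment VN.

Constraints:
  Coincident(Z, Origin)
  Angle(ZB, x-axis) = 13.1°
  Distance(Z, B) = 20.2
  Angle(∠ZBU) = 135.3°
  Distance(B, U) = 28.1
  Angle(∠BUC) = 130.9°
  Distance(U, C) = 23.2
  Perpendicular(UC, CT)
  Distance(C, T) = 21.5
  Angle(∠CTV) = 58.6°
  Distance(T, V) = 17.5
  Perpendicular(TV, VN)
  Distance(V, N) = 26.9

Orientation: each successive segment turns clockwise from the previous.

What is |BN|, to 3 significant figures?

51.6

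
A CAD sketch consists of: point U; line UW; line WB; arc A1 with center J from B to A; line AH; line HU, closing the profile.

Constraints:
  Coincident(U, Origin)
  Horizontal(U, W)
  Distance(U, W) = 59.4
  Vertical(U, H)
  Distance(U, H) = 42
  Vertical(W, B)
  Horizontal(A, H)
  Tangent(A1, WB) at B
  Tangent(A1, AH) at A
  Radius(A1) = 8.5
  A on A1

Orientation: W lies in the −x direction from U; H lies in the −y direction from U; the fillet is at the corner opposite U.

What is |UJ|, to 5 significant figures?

60.935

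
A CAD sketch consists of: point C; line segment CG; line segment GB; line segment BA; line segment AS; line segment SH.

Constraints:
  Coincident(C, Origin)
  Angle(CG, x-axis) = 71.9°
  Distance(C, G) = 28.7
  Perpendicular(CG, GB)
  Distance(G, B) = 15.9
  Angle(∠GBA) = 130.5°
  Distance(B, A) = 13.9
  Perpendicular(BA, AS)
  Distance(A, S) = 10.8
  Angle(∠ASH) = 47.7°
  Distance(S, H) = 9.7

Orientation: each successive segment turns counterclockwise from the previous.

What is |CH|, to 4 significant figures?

26.88

C is at the origin; CG runs at 71.9° with length 28.7, so G = (8.916, 27.28). CG ⟂ GB, so GB runs at 161.9°; with |GB| = 15.9, B = (-6.197, 32.22). ∠GBA = 130.5° gives BA at -148.6° from the x-axis; with |BA| = 13.9, A = (-18.06, 24.98). BA ⟂ AS, so AS runs at -58.60°; with |AS| = 10.8, S = (-12.43, 15.76). ∠ASH = 47.7° gives SH at 73.70° from the x-axis; with |SH| = 9.7, H = (-9.712, 25.07). Then |CH| = |H − C| = 26.88.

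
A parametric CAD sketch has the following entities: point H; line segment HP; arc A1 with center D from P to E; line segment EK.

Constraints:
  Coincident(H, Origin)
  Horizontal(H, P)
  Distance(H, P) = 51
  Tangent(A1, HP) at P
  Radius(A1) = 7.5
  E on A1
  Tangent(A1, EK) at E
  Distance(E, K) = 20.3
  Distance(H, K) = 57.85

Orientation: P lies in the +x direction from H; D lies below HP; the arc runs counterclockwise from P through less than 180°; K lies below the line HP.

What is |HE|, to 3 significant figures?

44.9

Checks: |DE| = 7.500 ✓; ∠(DE, EK) = 90.00° ✓; |EK| = 20.30 ✓; |HK| = 57.85 ✓.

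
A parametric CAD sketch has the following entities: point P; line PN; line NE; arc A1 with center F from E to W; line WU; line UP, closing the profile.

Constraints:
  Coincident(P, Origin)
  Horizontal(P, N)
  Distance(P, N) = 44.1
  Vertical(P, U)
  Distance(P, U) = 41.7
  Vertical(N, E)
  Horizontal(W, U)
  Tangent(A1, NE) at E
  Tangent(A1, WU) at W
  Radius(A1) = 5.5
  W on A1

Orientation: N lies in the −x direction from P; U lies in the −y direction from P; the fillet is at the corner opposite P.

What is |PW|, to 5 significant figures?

56.823

P is at the origin; P and N share the same y with |PN| = 44.1 and N on the −x side, so N = (-44.100, 0.0000). PU is vertical with |PU| = 41.7 and U on the −y side, so U = (0.0000, -41.700). The virtual corner opposite P is at (-44.100, -41.700). A1 meets NE tangentially, so FE is at right angles to NE and tangency of A1 to WU means the radius FW is perpendicular to WU, with radius 5.5, so the center F sits 5.5 in from both sides at F = (-38.600, -36.200). That places the tangent points at E = (-44.100, -36.200) on NE and W = (-38.600, -41.700) on WU. Then |PW| = |W − P| = 56.823.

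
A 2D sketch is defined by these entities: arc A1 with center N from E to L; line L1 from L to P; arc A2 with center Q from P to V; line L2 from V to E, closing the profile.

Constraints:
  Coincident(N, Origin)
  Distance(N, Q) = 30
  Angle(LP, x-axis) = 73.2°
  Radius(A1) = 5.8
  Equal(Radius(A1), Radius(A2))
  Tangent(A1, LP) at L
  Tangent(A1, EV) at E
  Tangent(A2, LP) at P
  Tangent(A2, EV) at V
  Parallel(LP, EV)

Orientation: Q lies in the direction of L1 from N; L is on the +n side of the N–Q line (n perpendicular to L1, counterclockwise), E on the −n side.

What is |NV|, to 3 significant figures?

30.6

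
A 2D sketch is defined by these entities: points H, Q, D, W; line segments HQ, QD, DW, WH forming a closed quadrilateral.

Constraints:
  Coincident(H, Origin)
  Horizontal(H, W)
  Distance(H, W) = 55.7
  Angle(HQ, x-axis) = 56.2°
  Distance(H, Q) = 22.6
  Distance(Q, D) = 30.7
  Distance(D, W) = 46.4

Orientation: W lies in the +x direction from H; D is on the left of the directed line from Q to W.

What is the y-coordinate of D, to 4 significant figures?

40.93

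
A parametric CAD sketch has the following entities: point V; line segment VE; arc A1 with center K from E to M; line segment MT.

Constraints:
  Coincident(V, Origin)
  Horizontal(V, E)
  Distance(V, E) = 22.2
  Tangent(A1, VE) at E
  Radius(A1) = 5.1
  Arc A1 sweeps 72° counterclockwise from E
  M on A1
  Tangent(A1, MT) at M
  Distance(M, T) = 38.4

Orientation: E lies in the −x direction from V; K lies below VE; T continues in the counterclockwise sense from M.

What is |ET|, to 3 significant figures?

43.4

V is at the origin; V and E share the same y with |VE| = 22.2 and E on the −x side, so E = (-22.2, 0.00). A1 meets VE tangentially, so KE is at right angles to VE, so K = E + (0, -5.1) = (-22.2, -5.10). On A1, E sits at bearing 90° from K; a 72° counterclockwise sweep puts M at bearing 162°, so M = K + 5.1·(cos 162°, sin 162°) = (-27.1, -3.52). Since A1 is tangent to MT there, KM ⟂ MT, so MT runs along (−sin 162°, cos 162°); with |MT| = 38.4, T = (-38.9, -40.0). Then |ET| = |T − E| = 43.4.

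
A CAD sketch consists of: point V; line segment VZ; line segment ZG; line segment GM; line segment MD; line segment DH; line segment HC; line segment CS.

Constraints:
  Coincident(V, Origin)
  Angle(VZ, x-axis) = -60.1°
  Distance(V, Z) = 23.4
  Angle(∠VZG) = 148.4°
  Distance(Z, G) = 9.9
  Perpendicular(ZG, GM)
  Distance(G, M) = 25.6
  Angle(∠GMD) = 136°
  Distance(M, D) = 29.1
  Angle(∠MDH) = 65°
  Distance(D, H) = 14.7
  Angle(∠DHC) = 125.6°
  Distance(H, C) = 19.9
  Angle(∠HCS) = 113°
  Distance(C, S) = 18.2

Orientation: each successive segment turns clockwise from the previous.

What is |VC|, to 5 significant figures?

15.800

V is at the origin; VZ runs at -60.1° with length 23.4, so Z = (11.665, -20.285). ∠VZG = 148.4° gives ZG at -91.700° from the x-axis; with |ZG| = 9.9, G = (11.371, -30.181). ZG is perpendicular to GM, so GM runs at 178.30°; with |GM| = 25.6, M = (-14.218, -29.422). ∠GMD = 136.0° gives MD at 134.30° from the x-axis; with |MD| = 29.1, D = (-34.542, -8.5949). ∠MDH = 65.0° gives DH at 19.300° from the x-axis; with |DH| = 14.7, H = (-20.668, -3.7364). ∠DHC = 125.6° gives HC at -35.100° from the x-axis; with |HC| = 19.9, C = (-4.3866, -15.179). Then |VC| = |C − V| = 15.800.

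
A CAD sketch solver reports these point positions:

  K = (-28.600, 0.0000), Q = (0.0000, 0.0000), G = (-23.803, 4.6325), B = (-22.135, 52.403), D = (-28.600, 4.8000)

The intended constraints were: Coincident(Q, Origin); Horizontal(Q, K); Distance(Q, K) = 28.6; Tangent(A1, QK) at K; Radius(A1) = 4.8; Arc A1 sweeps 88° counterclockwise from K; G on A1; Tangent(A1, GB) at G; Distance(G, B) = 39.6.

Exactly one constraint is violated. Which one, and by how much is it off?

Distance(G, B) = 39.6 — off by 8.20.

Q = (0.00, 0.00) ✓; Q.y = 0.00, K.y = 0.00 ✓; |QK| = 28.60 ✓; ∠(DK, KQ) = 90.00° ✓; |DK| = 4.800 ✓; bearing(D→G) − bearing(D→K) = 88.00° ✓; |DG| = 4.800 ✓; ∠(DG, GB) = 90.00° ✓; |GB| = 47.80 ✗.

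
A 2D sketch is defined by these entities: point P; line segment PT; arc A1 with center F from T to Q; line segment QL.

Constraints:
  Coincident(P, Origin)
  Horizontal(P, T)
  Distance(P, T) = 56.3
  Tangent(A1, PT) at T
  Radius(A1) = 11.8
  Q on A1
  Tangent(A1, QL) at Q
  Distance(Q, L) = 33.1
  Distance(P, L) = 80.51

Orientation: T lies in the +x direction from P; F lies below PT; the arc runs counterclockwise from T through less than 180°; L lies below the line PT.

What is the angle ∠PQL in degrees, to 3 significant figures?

148°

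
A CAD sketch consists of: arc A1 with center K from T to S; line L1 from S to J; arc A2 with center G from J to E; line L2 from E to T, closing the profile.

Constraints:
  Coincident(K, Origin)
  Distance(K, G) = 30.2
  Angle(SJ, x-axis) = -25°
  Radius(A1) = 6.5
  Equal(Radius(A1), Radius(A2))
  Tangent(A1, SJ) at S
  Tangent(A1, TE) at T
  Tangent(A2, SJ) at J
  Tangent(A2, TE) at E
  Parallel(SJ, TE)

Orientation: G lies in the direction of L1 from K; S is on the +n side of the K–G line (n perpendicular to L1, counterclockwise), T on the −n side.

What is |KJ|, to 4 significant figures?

30.89

The slot axis is L1's direction at -25.0°, so u = (cos -25.0°, sin -25.0°) = (0.9063, -0.4226) and n = (−sin -25.0°, cos -25.0°) = (0.4226, 0.9063). K is at the origin and G lies 30.2 along u from K, so G = 30.2·u = (27.37, -12.76). Tangency of A1 to both parallel lines with radius 6.5 puts S and T at K ± 6.5·n: S = (2.747, 5.891), T = (-2.747, -5.891). Equal radii place J and E the same way about G: J = G + 6.5·n = (30.12, -6.872), E = G − 6.5·n = (24.62, -18.65). Then |KJ| = |J − K| = 30.89.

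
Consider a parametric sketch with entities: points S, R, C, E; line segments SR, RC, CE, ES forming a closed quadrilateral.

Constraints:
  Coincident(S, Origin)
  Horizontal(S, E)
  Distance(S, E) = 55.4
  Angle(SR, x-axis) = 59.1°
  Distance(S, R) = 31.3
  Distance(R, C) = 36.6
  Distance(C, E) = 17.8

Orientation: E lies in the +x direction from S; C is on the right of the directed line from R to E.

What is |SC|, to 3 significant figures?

37.9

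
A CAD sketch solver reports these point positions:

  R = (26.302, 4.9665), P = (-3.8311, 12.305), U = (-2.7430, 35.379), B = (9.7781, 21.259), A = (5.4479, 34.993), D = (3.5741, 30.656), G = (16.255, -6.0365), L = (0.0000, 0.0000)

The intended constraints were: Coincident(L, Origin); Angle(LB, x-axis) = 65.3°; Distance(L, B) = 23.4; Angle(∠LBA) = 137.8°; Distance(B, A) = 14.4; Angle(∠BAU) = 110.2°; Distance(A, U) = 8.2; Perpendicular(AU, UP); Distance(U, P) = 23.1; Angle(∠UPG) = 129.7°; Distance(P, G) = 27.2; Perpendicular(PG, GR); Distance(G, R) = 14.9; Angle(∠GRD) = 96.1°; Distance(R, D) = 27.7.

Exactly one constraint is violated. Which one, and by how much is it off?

Distance(R, D) = 27.7 — off by 6.60.

L = (0.00, 0.00) ✓; LB at 65.30° ✓; |LB| = 23.40 ✓; ∠LBA = 137.8° ✓; |BA| = 14.40 ✓; ∠BAU = 110.2° ✓; |AU| = 8.200 ✓; ∠(AU, UP) = 90.00° ✓; |UP| = 23.10 ✓; ∠UPG = 129.7° ✓; |PG| = 27.20 ✓; ∠(PG, GR) = 90.00° ✓; |GR| = 14.90 ✓; ∠GRD = 96.10° ✓; |RD| = 34.30 ✗.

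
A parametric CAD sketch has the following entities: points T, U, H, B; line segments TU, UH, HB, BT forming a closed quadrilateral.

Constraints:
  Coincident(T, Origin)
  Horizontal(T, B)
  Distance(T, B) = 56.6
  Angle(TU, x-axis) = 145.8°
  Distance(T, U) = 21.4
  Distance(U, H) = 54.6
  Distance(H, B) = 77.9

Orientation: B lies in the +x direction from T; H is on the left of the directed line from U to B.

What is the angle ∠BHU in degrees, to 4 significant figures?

66.56°

T is at the origin; TB is horizontal with |TB| = 56.6 and B in +x, so B = (56.6, 0). TU runs at 145.8° with |TU| = 21.4, so U = (-17.70, 12.03). H is determined by |UH| = 54.6 and |HB| = 77.9 together: it lies at the intersection of circle(U, 54.6) and circle(B, 77.9). With |UB| = 75.27, the foot of the radical line on UB is 17.12 from U and the perpendicular offset is √(54.6² − 17.12²) = 51.84. Taking the left-of-UB solution: H = (7.491, 60.47).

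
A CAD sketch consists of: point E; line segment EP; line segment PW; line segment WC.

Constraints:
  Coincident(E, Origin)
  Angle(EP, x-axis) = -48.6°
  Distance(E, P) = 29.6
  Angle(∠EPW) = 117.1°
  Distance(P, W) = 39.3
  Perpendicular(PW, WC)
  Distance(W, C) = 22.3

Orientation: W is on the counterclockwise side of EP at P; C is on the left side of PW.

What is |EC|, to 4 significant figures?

52.94

E is at the origin; EP runs at -48.6° with length 29.6, so P = 29.6·(cos -48.6°, sin -48.6°) = (19.57, -22.20). ∠EPW = 117.1°, so PW runs at -48.6° + (180° − 117.1°) = 14.30° from the x-axis; with |PW| = 39.3, W = P + 39.3·(cos 14.30°, sin 14.30°) = (57.66, -12.50). PW ⟂ WC; with |WC| = 22.3 on the left of PW, C = W + 22.3·(-0.2470, 0.9690) = (52.15, 9.113). Then |EC| = |C − E| = 52.94.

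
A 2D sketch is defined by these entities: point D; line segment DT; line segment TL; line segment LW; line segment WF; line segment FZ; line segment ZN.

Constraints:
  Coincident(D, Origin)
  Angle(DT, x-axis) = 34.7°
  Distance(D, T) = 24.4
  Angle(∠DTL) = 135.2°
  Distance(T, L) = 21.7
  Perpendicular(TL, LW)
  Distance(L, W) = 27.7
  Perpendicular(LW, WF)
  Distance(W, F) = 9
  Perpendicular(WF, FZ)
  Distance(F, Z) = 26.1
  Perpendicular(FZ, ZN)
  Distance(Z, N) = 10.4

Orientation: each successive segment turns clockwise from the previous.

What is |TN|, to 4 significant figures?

23.16

D is at the origin; DT runs at 34.7° with length 24.4, so T = (20.06, 13.89). ∠DTL = 135.2° gives TL at -10.10° from the x-axis; with |TL| = 21.7, L = (41.42, 10.08). TL is perpendicular to LW, so LW runs at -100.1°; with |LW| = 27.7, W = (36.57, -17.19). LW is perpendicular to WF, so WF runs at 169.9°; with |WF| = 9.0, F = (27.71, -15.61). WF ⟂ FZ, so FZ runs at 79.90°; with |FZ| = 26.1, Z = (32.28, 10.09). FZ is perpendicular to ZN, so ZN runs at -10.10°; with |ZN| = 10.4, N = (42.52, 8.264). Then |TN| = |N − T| = 23.16.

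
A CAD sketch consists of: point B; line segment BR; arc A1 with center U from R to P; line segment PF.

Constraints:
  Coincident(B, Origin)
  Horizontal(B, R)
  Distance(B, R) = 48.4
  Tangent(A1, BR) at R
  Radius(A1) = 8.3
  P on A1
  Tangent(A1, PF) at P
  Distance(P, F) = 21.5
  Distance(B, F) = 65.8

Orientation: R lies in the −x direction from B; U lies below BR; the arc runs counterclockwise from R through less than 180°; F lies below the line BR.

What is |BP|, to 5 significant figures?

57.107

B is at the origin; B and R share the same y with |BR| = 48.4 and R on the −x side, so R = (-48.400, 0.0000). Since A1 is tangent to BR there, UR ⟂ BR, so U = R + (0, -8.3) = (-48.400, -8.3000). Since UP ⟂ PF (tangency), |UF| = √(8.3² + 21.5²) = 23.046 regardless of where P sits on A1. So F lies on both circle(B, 65.8) and circle(U, 23.046); the below-BR intersection is F = (-59.241, -28.637). P is the foot of the tangent from F: P = (-56.639, -7.2953).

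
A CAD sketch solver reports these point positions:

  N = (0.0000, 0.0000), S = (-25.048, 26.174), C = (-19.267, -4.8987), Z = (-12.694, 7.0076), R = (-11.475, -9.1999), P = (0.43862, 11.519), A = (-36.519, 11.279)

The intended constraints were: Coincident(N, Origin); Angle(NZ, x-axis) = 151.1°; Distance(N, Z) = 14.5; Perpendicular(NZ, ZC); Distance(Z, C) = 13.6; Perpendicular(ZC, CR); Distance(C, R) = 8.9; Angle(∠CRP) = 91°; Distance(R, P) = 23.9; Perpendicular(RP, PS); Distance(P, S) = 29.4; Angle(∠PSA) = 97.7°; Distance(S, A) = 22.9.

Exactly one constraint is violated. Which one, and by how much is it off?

Distance(S, A) = 22.9 — off by 4.10.

N = (0.00, 0.00) ✓; NZ at 151.1° ✓; |NZ| = 14.50 ✓; ∠(NZ, ZC) = 90.00° ✓; |ZC| = 13.60 ✓; ∠(ZC, CR) = 90.00° ✓; |CR| = 8.900 ✓; ∠CRP = 91.00° ✓; |RP| = 23.90 ✓; ∠(RP, PS) = 90.00° ✓; |PS| = 29.40 ✓; ∠PSA = 97.70° ✓; |SA| = 18.80 ✗.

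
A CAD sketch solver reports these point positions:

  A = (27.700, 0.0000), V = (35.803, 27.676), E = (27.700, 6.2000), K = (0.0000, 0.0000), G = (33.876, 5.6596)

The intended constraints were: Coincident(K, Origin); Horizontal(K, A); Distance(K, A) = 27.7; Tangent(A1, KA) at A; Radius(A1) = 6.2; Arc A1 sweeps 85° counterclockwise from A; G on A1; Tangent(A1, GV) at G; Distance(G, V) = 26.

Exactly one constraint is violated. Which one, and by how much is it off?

Distance(G, V) = 26 — off by 3.90.

K = (0.00, 0.00) ✓; K.y = 0.00, A.y = 0.00 ✓; |KA| = 27.70 ✓; ∠(EA, AK) = 90.00° ✓; |EA| = 6.200 ✓; bearing(E→G) − bearing(E→A) = 85.00° ✓; |EG| = 6.200 ✓; ∠(EG, GV) = 90.00° ✓; |GV| = 22.10 ✗.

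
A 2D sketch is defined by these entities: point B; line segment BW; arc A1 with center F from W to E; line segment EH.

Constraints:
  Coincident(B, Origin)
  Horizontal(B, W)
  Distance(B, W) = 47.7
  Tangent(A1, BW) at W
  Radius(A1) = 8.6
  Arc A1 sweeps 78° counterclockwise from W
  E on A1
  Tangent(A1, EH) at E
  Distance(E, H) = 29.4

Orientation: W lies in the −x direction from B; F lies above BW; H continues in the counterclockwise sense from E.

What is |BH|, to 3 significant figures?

48.6

B is at the origin; BW is horizontal with |BW| = 47.7 and W on the −x side, so W = (-47.7, 0.00). A1 meets BW tangentially, so FW is at right angles to BW, so F = W + (0, 8.6) = (-47.7, 8.60). On A1, W sits at bearing -90° from F; a 78° counterclockwise sweep puts E at bearing -12°, so E = F + 8.6·(cos -12°, sin -12°) = (-39.3, 6.81). A1 meets EH tangentially, so FE is at right angles to EH, so EH runs along (−sin -12°, cos -12°); with |EH| = 29.4, H = (-33.2, 35.6). Then |BH| = |H − B| = 48.6.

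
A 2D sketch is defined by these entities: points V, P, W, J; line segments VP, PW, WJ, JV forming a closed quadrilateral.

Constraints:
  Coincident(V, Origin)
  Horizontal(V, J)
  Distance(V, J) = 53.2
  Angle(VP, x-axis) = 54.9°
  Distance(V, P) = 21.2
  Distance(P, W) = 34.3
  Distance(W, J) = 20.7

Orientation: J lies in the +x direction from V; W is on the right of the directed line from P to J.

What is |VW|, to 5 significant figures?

35.539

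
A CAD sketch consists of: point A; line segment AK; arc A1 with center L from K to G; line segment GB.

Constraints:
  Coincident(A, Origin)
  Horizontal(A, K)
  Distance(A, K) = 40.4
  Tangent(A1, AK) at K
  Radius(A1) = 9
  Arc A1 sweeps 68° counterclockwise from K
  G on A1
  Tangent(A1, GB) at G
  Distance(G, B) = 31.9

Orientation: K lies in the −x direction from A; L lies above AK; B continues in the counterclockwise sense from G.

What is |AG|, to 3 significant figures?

32.5

Tangency of A1 to AK means the radius LK is perpendicular to AK, so L = K + (0, 9) = (-40.4, 9.00). On A1, K sits at bearing -90° from L; a 68° counterclockwise sweep puts G at bearing -22°, so G = L + 9.0·(cos -22°, sin -22°) = (-32.1, 5.63). Then |AG| = |G − A| = 32.5.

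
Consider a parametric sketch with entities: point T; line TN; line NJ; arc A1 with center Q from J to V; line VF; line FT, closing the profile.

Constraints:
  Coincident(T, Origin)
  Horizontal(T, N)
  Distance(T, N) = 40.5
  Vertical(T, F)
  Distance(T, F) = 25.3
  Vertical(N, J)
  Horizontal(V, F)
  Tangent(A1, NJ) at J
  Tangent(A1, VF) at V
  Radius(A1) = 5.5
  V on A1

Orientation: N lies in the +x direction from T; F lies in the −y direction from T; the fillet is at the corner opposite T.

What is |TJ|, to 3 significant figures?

45.1

T is at the origin; TN is horizontal with |TN| = 40.5 and N on the +x side, so N = (40.5, 0.00). T and F share the same x with |TF| = 25.3 and F on the −y side, so F = (0.00, -25.3). The virtual corner opposite T is at (40.5, -25.3). Since A1 is tangent to NJ there, QJ ⟂ NJ and A1 meets VF tangentially, so QV is at right angles to VF, with radius 5.5, so the center Q sits 5.5 in from both sides at Q = (35.0, -19.8). That places the tangent points at J = (40.5, -19.8) on NJ and V = (35.0, -25.3) on VF. Then |TJ| = |J − T| = 45.1.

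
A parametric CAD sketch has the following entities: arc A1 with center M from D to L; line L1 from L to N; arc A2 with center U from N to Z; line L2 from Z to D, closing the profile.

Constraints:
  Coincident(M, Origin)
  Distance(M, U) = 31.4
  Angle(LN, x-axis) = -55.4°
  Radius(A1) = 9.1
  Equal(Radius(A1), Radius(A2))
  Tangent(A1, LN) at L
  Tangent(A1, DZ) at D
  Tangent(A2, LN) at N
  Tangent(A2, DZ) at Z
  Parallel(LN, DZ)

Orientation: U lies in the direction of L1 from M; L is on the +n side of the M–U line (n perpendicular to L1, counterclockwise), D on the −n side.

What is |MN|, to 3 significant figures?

32.7

Tangency of A1 to both parallel lines with radius 9.1 puts L and D at M ± 9.1·n: L = (7.49, 5.17), D = (-7.49, -5.17). Equal radii place N and Z the same way about U: N = U + 9.1·n = (25.3, -20.7), Z = U − 9.1·n = (10.3, -31.0). Then |MN| = |N − M| = 32.7.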